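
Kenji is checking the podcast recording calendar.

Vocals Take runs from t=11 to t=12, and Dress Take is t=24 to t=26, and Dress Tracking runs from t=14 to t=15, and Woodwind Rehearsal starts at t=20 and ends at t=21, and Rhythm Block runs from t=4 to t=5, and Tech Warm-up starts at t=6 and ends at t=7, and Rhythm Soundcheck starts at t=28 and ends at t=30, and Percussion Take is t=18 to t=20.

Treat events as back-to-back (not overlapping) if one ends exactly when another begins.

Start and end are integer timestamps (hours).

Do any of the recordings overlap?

Sorted by start: Rhythm Block, Tech Warm-up, Vocals Take, Dress Tracking, Percussion Take, Woodwind Rehearsal, Dress Take, Rhythm Soundcheck.
Tech Warm-up starts after Rhythm Block ends — done with Rhythm Block.
Vocals Take starts after Tech Warm-up ends — done with Tech Warm-up.
Dress Tracking starts after Vocals Take ends — done with Vocals Take.
Percussion Take starts after Dress Tracking ends — done with Dress Tracking.
Woodwind Rehearsal starts exactly when Percussion Take ends (back-to-back, no overlap) — done with Percussion Take.
Dress Take starts after Woodwind Rehearsal ends — done with Woodwind Rehearsal.
Rhythm Soundcheck starts after Dress Take ends.
Every pair is clear; the schedule has no overlaps.

No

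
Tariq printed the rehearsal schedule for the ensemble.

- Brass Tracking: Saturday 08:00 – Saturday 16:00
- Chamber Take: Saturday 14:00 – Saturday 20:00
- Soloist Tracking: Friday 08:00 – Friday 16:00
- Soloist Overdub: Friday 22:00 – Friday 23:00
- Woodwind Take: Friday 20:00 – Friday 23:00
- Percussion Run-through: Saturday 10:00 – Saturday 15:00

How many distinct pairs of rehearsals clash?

Sorted by start: Soloist Tracking, Woodwind Take, Soloist Overdub, Brass Tracking, Percussion Run-through, Chamber Take.
Woodwind Take starts after Soloist Tracking ends; Soloist Tracking is clear from here.
Soloist Overdub starts before Woodwind Take ends → Woodwind Take and Soloist Overdub overlap.
Brass Tracking starts after Woodwind Take ends; Woodwind Take is clear from here.
Brass Tracking starts after Soloist Overdub ends; Soloist Overdub is clear from here.
Percussion Run-through starts before Brass Tracking ends → Brass Tracking and Percussion Run-through overlap.
Chamber Take starts before Brass Tracking ends → Brass Tracking and Chamber Take overlap.
Chamber Take starts before Percussion Run-through ends → Percussion Run-through and Chamber Take overlap.
Overlapping pairs: Brass Tracking & Chamber Take, Brass Tracking & Percussion Run-through, Chamber Take & Percussion Run-through, Soloist Overdub & Woodwind Take — 4 in total.

4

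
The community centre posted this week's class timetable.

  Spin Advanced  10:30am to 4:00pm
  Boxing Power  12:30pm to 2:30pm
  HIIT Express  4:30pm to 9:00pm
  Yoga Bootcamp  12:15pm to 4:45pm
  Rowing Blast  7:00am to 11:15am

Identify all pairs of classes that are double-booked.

Boxing Power & Spin Advanced, Boxing Power & Yoga Bootcamp, HIIT Express & Yoga Bootcamp, Rowing Blast & Spin Advanced, Spin Advanced & Yoga Bootcamp

Two intervals overlap when each starts before the other ends.
Sorted by start: Rowing Blast, Spin Advanced, Yoga Bootcamp, Boxing Power, HIIT Express.
Spin Advanced starts before Rowing Blast ends → Rowing Blast and Spin Advanced overlap.
Yoga Bootcamp starts after Rowing Blast ends — done with Rowing Blast.
Yoga Bootcamp starts before Spin Advanced ends → Spin Advanced and Yoga Bootcamp overlap.
Boxing Power starts before Spin Advanced ends → Spin Advanced and Boxing Power overlap.
HIIT Express starts after Spin Advanced ends.
Boxing Power starts before Yoga Bootcamp ends → Yoga Bootcamp and Boxing Power overlap.
HIIT Express starts before Yoga Bootcamp ends → Yoga Bootcamp and HIIT Express overlap.
HIIT Express starts after Boxing Power ends.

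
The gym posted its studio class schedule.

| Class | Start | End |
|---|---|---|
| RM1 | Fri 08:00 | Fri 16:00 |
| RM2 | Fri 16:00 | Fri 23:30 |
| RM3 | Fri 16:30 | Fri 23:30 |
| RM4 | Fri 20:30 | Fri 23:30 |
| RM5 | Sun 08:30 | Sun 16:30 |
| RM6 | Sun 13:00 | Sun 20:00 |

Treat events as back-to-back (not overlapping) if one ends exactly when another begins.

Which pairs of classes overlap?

RM2 & RM3, RM2 & RM4, RM3 & RM4, RM5 & RM6

Sorted by start: RM1, RM2, RM3, RM4, RM5, RM6.
RM2 starts exactly when RM1 ends (back-to-back, no overlap), so nothing later overlaps RM1 either.
RM3 starts before RM2 ends → RM2 and RM3 overlap.
RM4 starts before RM2 ends → RM2 and RM4 overlap.
RM5 starts after RM2 ends, so nothing later overlaps RM2 either.
RM4 starts before RM3 ends → RM3 and RM4 overlap.
RM5 starts after RM3 ends, so nothing later overlaps RM3 either.
RM5 starts after RM4 ends, so nothing later overlaps RM4 either.
RM6 starts before RM5 ends → RM5 and RM6 overlap.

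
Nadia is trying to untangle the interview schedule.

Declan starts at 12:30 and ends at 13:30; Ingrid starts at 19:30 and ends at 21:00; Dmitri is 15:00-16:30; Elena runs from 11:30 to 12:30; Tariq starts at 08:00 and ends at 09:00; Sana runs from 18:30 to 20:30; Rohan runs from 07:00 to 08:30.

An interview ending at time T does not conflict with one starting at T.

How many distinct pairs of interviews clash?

Check each pair: they overlap iff neither finishes before the other starts.
Sorted by start: Rohan, Tariq, Elena, Declan, Dmitri, Sana, Ingrid.
Tariq starts before Rohan ends → Rohan and Tariq overlap.
Elena starts after Rohan ends, so Rohan has no further overlaps.
Elena starts after Tariq ends, so Tariq has no further overlaps.
Declan starts exactly when Elena ends (back-to-back, no overlap), so Elena has no further overlaps.
Dmitri starts after Declan ends, so Declan has no further overlaps.
Sana starts after Dmitri ends, so Dmitri has no further overlaps.
Ingrid starts before Sana ends → Sana and Ingrid overlap.
Overlapping pairs: Ingrid & Sana, Rohan & Tariq — 2 in total.

2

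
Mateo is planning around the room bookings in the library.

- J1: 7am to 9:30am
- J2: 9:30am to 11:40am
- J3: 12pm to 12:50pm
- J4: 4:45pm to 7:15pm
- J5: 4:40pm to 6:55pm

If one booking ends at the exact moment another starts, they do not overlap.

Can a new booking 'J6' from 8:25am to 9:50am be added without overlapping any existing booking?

J1: starts 7am before J6 ends 9:50am, and ends 9:30am after J6 starts 8:25am → overlap.
J2: starts 9:30am before J6 ends 9:50am, and ends 11:40am after J6 starts 8:25am → overlap.
J3: starts 12pm at or after J6 ends 9:50am → clear.
J5: starts 4:40pm at or after J6 ends 9:50am → clear.
J4: starts 4:45pm at or after J6 ends 9:50am → clear.
J6 overlaps J1, J2.

No — it overlaps J1, J2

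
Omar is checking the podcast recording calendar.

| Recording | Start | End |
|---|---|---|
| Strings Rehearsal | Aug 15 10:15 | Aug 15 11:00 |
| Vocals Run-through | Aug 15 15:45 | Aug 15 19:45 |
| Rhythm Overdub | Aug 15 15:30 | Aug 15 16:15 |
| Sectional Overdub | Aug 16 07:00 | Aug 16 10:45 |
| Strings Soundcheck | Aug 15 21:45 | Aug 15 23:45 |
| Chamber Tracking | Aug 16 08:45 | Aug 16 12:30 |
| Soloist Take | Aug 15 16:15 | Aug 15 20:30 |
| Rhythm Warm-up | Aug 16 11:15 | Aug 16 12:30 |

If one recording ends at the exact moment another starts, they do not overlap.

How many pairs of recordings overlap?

Sorted by start: Strings Rehearsal, Rhythm Overdub, Vocals Run-through, Soloist Take, Strings Soundcheck, Sectional Overdub, Chamber Tracking, Rhythm Warm-up.
Rhythm Overdub starts after Strings Rehearsal ends, so nothing later overlaps Strings Rehearsal either.
Vocals Run-through starts before Rhythm Overdub ends → Rhythm Overdub and Vocals Run-through overlap.
Soloist Take starts exactly when Rhythm Overdub ends (back-to-back, no overlap), so nothing later overlaps Rhythm Overdub either.
Soloist Take starts before Vocals Run-through ends → Vocals Run-through and Soloist Take overlap.
Strings Soundcheck starts after Vocals Run-through ends, so nothing later overlaps Vocals Run-through either.
Strings Soundcheck starts after Soloist Take ends, so nothing later overlaps Soloist Take either.
Sectional Overdub starts after Strings Soundcheck ends, so nothing later overlaps Strings Soundcheck either.
Chamber Tracking starts before Sectional Overdub ends → Sectional Overdub and Chamber Tracking overlap.
Rhythm Warm-up starts after Sectional Overdub ends.
Rhythm Warm-up starts before Chamber Tracking ends → Chamber Tracking and Rhythm Warm-up overlap.
Overlapping pairs: Chamber Tracking & Rhythm Warm-up, Chamber Tracking & Sectional Overdub, Rhythm Overdub & Vocals Run-through, Soloist Take & Vocals Run-through — 4 in total.

4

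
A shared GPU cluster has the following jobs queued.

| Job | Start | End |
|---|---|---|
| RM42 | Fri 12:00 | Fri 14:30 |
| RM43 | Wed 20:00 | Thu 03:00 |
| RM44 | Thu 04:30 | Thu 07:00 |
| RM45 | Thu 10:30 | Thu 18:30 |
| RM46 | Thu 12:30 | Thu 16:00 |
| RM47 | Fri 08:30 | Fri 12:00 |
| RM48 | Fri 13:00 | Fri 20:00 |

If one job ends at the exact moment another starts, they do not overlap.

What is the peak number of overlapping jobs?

Walk through starts and ends in time order (an end at T is processed before a start at T):
Wed 20:00 start RM43 → 1
Thu 03:00 end RM43 → 0
Thu 04:30 start RM44 → 1
Thu 07:00 end RM44 → 0
Thu 10:30 start RM45 → 1
Thu 12:30 start RM46 → 2
Thu 16:00 end RM46 → 1
Thu 18:30 end RM45 → 0
Fri 08:30 start RM47 → 1
Fri 12:00 end RM47 → 0
Fri 12:00 start RM42 → 1
Fri 13:00 start RM48 → 2
Fri 14:30 end RM42 → 1
Fri 20:00 end RM48 → 0
Peak is 2, at Thu 12:30 (RM45, RM46).

2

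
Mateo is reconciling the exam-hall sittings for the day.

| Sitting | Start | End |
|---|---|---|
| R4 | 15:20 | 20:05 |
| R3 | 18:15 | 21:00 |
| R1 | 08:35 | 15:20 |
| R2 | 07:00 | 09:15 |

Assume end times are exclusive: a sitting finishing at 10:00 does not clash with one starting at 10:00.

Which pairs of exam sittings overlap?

Sorted by start: R2, R1, R4, R3.
R1 starts before R2 ends → R2 and R1 overlap.
R4 starts after R2 ends; R2 is clear from here.
R4 starts exactly when R1 ends (back-to-back, no overlap); R1 is clear from here.
R3 starts before R4 ends → R4 and R3 overlap.

R1 & R2, R3 & R4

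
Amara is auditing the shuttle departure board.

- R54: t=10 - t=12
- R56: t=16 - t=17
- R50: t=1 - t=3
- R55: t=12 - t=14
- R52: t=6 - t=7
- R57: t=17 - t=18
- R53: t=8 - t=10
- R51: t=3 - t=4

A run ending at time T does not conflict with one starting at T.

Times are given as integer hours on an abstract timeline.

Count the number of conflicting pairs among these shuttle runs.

0

Two intervals overlap when each starts before the other ends.
Sorted by start: R50, R51, R52, R53, R54, R55, R56, R57.
R51 starts exactly when R50 ends (back-to-back, no overlap), so R50 has no further overlaps.
R52 starts after R51 ends, so R51 has no further overlaps.
R53 starts after R52 ends, so R52 has no further overlaps.
R54 starts exactly when R53 ends (back-to-back, no overlap), so R53 has no further overlaps.
R55 starts exactly when R54 ends (back-to-back, no overlap), so R54 has no further overlaps.
R56 starts after R55 ends, so R55 has no further overlaps.
R57 starts exactly when R56 ends (back-to-back, no overlap).
No pair overlaps.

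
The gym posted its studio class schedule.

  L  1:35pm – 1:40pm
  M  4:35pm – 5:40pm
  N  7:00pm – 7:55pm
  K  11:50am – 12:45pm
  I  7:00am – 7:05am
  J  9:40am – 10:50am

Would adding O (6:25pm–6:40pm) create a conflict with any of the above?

No — it doesn't clash with anything

I: ends 7:05am at or before O starts 6:25pm → clear.
J: ends 10:50am at or before O starts 6:25pm → clear.
K: ends 12:45pm at or before O starts 6:25pm → clear.
L: ends 1:40pm at or before O starts 6:25pm → clear.
M: ends 5:40pm at or before O starts 6:25pm → clear.
N: starts 7:00pm at or after O ends 6:40pm → clear.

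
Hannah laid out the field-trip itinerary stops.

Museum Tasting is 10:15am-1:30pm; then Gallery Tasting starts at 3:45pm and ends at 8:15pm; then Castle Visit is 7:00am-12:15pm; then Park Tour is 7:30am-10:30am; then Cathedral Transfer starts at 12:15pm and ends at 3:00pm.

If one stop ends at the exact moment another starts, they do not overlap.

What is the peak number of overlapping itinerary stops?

Sort all start/end points and keep a running count:
7:00am start Castle Visit → 1
7:30am start Park Tour → 2
10:15am start Museum Tasting → 3
10:30am end Park Tour → 2
12:15pm end Castle Visit → 1
12:15pm start Cathedral Transfer → 2
1:30pm end Museum Tasting → 1
3:00pm end Cathedral Transfer → 0
3:45pm start Gallery Tasting → 1
8:15pm end Gallery Tasting → 0
Peak is 3, at 10:15am (Castle Visit, Museum Tasting, Park Tour).

3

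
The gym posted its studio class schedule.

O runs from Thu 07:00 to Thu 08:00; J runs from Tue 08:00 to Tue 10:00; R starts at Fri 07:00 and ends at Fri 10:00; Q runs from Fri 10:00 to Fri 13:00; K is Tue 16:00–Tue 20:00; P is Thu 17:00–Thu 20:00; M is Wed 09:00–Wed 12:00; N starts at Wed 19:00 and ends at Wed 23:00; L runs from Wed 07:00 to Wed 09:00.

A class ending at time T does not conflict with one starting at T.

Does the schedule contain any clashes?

No

Check each pair: they overlap iff neither finishes before the other starts.
Sorted by start: J, K, L, M, N, O, P, R, Q.
K starts after J ends, so J has no further overlaps.
L starts after K ends, so K has no further overlaps.
M starts exactly when L ends (back-to-back, no overlap), so L has no further overlaps.
N starts after M ends, so M has no further overlaps.
O starts after N ends, so N has no further overlaps.
P starts after O ends, so O has no further overlaps.
R starts after P ends, so P has no further overlaps.
Q starts exactly when R ends (back-to-back, no overlap).
Every pair is clear; the schedule has no overlaps.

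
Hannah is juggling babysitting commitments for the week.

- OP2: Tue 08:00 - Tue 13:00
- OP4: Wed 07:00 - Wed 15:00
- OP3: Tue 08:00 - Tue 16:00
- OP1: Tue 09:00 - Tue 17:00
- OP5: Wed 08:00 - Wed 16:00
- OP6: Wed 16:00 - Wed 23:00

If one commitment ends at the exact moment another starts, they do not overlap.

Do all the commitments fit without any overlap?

No

Two intervals overlap when each starts before the other ends.
Sorted by start: OP2, OP3, OP1, OP4, OP5, OP6.
OP3 starts before OP2 ends → OP2 and OP3 overlap.
That's a conflict, so the schedule is not conflict-free.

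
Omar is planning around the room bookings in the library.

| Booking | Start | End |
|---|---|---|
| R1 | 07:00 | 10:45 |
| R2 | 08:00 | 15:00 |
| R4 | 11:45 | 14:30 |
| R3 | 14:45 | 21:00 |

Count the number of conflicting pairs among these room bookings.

Sorted by start: R1, R2, R4, R3.
R2 starts before R1 ends → R1 and R2 overlap.
R4 starts after R1 ends — done with R1.
R4 starts before R2 ends → R2 and R4 overlap.
R3 starts before R2 ends → R2 and R3 overlap.
R3 starts after R4 ends.
Overlapping pairs: R1 & R2, R2 & R3, R2 & R4 — 3 in total.

3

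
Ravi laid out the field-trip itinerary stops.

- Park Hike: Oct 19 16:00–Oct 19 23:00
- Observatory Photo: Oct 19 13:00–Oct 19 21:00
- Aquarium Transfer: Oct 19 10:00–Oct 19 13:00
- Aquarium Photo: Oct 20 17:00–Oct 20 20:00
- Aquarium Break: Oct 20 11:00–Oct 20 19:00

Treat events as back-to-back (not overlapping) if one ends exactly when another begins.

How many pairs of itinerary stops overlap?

2

Sorted by start: Aquarium Transfer, Observatory Photo, Park Hike, Aquarium Break, Aquarium Photo.
Observatory Photo starts exactly when Aquarium Transfer ends (back-to-back, no overlap), so Aquarium Transfer has no further overlaps.
Park Hike starts before Observatory Photo ends → Observatory Photo and Park Hike overlap.
Aquarium Break starts after Observatory Photo ends, so Observatory Photo has no further overlaps.
Aquarium Break starts after Park Hike ends, so Park Hike has no further overlaps.
Aquarium Photo starts before Aquarium Break ends → Aquarium Break and Aquarium Photo overlap.
Overlapping pairs: Aquarium Break & Aquarium Photo, Observatory Photo & Park Hike — 2 in total.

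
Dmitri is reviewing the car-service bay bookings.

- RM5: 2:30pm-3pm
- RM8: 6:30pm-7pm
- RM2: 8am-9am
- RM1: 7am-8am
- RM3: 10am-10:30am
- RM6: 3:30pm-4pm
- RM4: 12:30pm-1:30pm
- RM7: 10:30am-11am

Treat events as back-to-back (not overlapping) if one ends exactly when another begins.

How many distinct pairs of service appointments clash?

0

Sorted by start: RM1, RM2, RM3, RM7, RM4, RM5, RM6, RM8.
RM2 starts exactly when RM1 ends (back-to-back, no overlap), so RM1 has no further overlaps.
RM3 starts after RM2 ends, so RM2 has no further overlaps.
RM7 starts exactly when RM3 ends (back-to-back, no overlap), so RM3 has no further overlaps.
RM4 starts after RM7 ends, so RM7 has no further overlaps.
RM5 starts after RM4 ends, so RM4 has no further overlaps.
RM6 starts after RM5 ends, so RM5 has no further overlaps.
RM8 starts after RM6 ends.
No pair overlaps.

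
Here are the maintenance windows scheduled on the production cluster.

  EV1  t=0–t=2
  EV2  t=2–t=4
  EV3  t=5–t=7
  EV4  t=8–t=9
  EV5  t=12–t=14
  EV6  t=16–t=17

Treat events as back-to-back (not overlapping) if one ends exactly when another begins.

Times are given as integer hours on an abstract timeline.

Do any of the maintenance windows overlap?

Sorted by start: EV1, EV2, EV3, EV4, EV5, EV6.
EV2 starts exactly when EV1 ends (back-to-back, no overlap); EV1 is clear from here.
EV3 starts after EV2 ends; EV2 is clear from here.
EV4 starts after EV3 ends; EV3 is clear from here.
EV5 starts after EV4 ends; EV4 is clear from here.
EV6 starts after EV5 ends.
Every pair is clear; the schedule has no overlaps.

No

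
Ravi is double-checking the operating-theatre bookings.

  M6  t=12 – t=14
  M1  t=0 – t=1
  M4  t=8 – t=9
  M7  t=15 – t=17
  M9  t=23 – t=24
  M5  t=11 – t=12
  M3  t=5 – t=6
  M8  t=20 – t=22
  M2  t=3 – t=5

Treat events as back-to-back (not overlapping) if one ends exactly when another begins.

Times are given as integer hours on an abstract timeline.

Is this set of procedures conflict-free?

Sorted by start: M1, M2, M3, M4, M5, M6, M7, M8, M9.
M2 starts after M1 ends, so M1 has no further overlaps.
M3 starts exactly when M2 ends (back-to-back, no overlap), so M2 has no further overlaps.
M4 starts after M3 ends, so M3 has no further overlaps.
M5 starts after M4 ends, so M4 has no further overlaps.
M6 starts exactly when M5 ends (back-to-back, no overlap), so M5 has no further overlaps.
M7 starts after M6 ends, so M6 has no further overlaps.
M8 starts after M7 ends, so M7 has no further overlaps.
M9 starts after M8 ends.
Every pair is clear; the schedule has no overlaps.

Yes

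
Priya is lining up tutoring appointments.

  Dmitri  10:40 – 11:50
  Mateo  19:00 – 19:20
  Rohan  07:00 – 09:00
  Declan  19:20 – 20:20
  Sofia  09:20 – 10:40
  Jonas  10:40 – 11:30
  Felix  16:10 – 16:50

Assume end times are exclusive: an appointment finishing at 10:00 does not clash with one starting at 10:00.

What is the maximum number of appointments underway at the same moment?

2

Sweep the timeline, counting +1 at each start and −1 at each end (ends before starts at a tie):
07:00 start Rohan → 1
09:00 end Rohan → 0
09:20 start Sofia → 1
10:40 end Sofia → 0
10:40 start Dmitri → 1
10:40 start Jonas → 2
11:30 end Jonas → 1
11:50 end Dmitri → 0
16:10 start Felix → 1
16:50 end Felix → 0
19:00 start Mateo → 1
19:20 end Mateo → 0
19:20 start Declan → 1
20:20 end Declan → 0
Peak is 2, at 10:40 (Dmitri, Jonas).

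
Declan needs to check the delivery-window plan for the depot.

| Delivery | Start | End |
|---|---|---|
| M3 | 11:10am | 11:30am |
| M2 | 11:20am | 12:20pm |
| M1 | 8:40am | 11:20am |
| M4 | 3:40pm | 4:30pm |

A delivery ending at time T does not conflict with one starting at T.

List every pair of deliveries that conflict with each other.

M1 & M3, M2 & M3

Check each pair: they overlap iff neither finishes before the other starts.
Sorted by start: M1, M3, M2, M4.
M3 starts before M1 ends → M1 and M3 overlap.
M2 starts exactly when M1 ends (back-to-back, no overlap) — done with M1.
M2 starts before M3 ends → M3 and M2 overlap.
M4 starts after M3 ends.
M4 starts after M2 ends.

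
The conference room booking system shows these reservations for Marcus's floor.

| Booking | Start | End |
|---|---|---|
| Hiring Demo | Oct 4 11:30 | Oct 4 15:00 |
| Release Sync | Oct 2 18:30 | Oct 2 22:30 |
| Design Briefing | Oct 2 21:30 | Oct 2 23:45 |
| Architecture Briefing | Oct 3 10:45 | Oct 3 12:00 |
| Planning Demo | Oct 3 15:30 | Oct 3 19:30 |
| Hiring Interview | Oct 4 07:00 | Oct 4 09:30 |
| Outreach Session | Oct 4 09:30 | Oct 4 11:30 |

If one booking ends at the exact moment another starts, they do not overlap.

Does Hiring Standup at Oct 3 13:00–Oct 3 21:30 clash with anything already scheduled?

Yes — it overlaps Planning Demo

Release Sync: ends Oct 2 22:30 at or before Hiring Standup starts Oct 3 13:00 → clear.
Design Briefing: ends Oct 2 23:45 at or before Hiring Standup starts Oct 3 13:00 → clear.
Architecture Briefing: ends Oct 3 12:00 at or before Hiring Standup starts Oct 3 13:00 → clear.
Planning Demo: starts Oct 3 15:30 before Hiring Standup ends Oct 3 21:30, and ends Oct 3 19:30 after Hiring Standup starts Oct 3 13:00 → overlap.
Hiring Interview: starts Oct 4 07:00 at or after Hiring Standup ends Oct 3 21:30 → clear.
Outreach Session: starts Oct 4 09:30 at or after Hiring Standup ends Oct 3 21:30 → clear.
Hiring Demo: starts Oct 4 11:30 at or after Hiring Standup ends Oct 3 21:30 → clear.
Hiring Standup overlaps Planning Demo.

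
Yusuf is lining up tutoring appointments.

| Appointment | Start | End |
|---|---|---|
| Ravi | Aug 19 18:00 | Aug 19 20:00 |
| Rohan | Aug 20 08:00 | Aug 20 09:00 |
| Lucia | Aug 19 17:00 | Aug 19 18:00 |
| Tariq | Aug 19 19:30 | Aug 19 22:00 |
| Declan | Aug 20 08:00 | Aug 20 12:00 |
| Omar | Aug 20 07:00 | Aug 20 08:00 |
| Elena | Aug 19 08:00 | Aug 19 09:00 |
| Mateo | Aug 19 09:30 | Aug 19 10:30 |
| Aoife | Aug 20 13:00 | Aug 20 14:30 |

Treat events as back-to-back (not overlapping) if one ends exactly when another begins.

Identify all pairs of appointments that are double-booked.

Declan & Rohan, Ravi & Tariq

Sorted by start: Elena, Mateo, Lucia, Ravi, Tariq, Omar, Rohan, Declan, Aoife.
Mateo starts after Elena ends, so Elena has no further overlaps.
Lucia starts after Mateo ends, so Mateo has no further overlaps.
Ravi starts exactly when Lucia ends (back-to-back, no overlap), so Lucia has no further overlaps.
Tariq starts before Ravi ends → Ravi and Tariq overlap.
Omar starts after Ravi ends, so Ravi has no further overlaps.
Omar starts after Tariq ends, so Tariq has no further overlaps.
Rohan starts exactly when Omar ends (back-to-back, no overlap), so Omar has no further overlaps.
Declan starts before Rohan ends → Rohan and Declan overlap.
Aoife starts after Rohan ends.
Aoife starts after Declan ends.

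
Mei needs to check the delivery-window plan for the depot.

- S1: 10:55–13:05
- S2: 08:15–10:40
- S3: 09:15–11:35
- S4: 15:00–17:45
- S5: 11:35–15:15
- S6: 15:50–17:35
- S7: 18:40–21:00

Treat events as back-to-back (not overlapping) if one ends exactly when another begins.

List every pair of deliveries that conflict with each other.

S1 & S3, S1 & S5, S2 & S3, S4 & S5, S4 & S6

Sorted by start: S2, S3, S1, S5, S4, S6, S7.
S3 starts before S2 ends → S2 and S3 overlap.
S1 starts after S2 ends, so S2 has no further overlaps.
S1 starts before S3 ends → S3 and S1 overlap.
S5 starts exactly when S3 ends (back-to-back, no overlap), so S3 has no further overlaps.
S5 starts before S1 ends → S1 and S5 overlap.
S4 starts after S1 ends, so S1 has no further overlaps.
S4 starts before S5 ends → S5 and S4 overlap.
S6 starts after S5 ends, so S5 has no further overlaps.
S6 starts before S4 ends → S4 and S6 overlap.
S7 starts after S4 ends.
S7 starts after S6 ends.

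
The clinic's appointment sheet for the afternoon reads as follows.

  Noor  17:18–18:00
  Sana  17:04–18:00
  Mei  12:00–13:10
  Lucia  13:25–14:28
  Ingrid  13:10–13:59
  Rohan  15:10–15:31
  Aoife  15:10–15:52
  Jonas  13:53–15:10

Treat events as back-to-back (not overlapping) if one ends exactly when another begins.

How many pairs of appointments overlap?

5

Check each pair: they overlap iff neither finishes before the other starts.
Sorted by start: Mei, Ingrid, Lucia, Jonas, Aoife, Rohan, Sana, Noor.
Ingrid starts exactly when Mei ends (back-to-back, no overlap), so nothing later overlaps Mei either.
Lucia starts before Ingrid ends → Ingrid and Lucia overlap.
Jonas starts before Ingrid ends → Ingrid and Jonas overlap.
Aoife starts after Ingrid ends, so nothing later overlaps Ingrid either.
Jonas starts before Lucia ends → Lucia and Jonas overlap.
Aoife starts after Lucia ends, so nothing later overlaps Lucia either.
Aoife starts exactly when Jonas ends (back-to-back, no overlap), so nothing later overlaps Jonas either.
Rohan starts before Aoife ends → Aoife and Rohan overlap.
Sana starts after Aoife ends, so nothing later overlaps Aoife either.
Sana starts after Rohan ends, so nothing later overlaps Rohan either.
Noor starts before Sana ends → Sana and Noor overlap.
Overlapping pairs: Aoife & Rohan, Ingrid & Jonas, Ingrid & Lucia, Jonas & Lucia, Noor & Sana — 5 in total.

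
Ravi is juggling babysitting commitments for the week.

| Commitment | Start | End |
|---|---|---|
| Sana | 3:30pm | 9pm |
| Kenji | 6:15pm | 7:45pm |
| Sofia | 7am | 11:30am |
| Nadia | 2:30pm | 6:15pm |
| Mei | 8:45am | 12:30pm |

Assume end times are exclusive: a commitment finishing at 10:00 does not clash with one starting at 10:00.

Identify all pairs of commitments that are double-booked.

Kenji & Sana, Mei & Sofia, Nadia & Sana

Check each pair: they overlap iff neither finishes before the other starts.
Sorted by start: Sofia, Mei, Nadia, Sana, Kenji.
Mei starts before Sofia ends → Sofia and Mei overlap.
Nadia starts after Sofia ends, so nothing later overlaps Sofia either.
Nadia starts after Mei ends, so nothing later overlaps Mei either.
Sana starts before Nadia ends → Nadia and Sana overlap.
Kenji starts exactly when Nadia ends (back-to-back, no overlap).
Kenji starts before Sana ends → Sana and Kenji overlap.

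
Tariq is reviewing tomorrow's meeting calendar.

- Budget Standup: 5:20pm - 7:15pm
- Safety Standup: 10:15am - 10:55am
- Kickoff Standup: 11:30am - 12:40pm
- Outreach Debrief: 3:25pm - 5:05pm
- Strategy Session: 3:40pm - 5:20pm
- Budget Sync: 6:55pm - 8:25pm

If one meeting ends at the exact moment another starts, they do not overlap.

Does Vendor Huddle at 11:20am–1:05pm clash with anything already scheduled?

Safety Standup: ends 10:55am at or before Vendor Huddle starts 11:20am → clear.
Kickoff Standup: starts 11:30am before Vendor Huddle ends 1:05pm, and ends 12:40pm after Vendor Huddle starts 11:20am → overlap.
Outreach Debrief: starts 3:25pm at or after Vendor Huddle ends 1:05pm → clear.
Strategy Session: starts 3:40pm at or after Vendor Huddle ends 1:05pm → clear.
Budget Standup: starts 5:20pm at or after Vendor Huddle ends 1:05pm → clear.
Budget Sync: starts 6:55pm at or after Vendor Huddle ends 1:05pm → clear.
Vendor Huddle overlaps Kickoff Standup.

Yes — it overlaps Kickoff Standup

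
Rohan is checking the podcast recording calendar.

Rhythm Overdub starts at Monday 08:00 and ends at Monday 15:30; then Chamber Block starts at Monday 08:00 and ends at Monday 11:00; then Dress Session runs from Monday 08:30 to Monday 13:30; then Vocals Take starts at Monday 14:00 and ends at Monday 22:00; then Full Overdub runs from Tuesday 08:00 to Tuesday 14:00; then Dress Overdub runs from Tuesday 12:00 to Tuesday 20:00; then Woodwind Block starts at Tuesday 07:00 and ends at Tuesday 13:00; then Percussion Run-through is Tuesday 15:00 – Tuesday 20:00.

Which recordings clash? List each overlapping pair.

Chamber Block & Dress Session, Chamber Block & Rhythm Overdub, Dress Overdub & Full Overdub, Dress Overdub & Percussion Run-through, Dress Overdub & Woodwind Block, Dress Session & Rhythm Overdub, Full Overdub & Woodwind Block, Rhythm Overdub & Vocals Take

Sorted by start: Rhythm Overdub, Chamber Block, Dress Session, Vocals Take, Woodwind Block, Full Overdub, Dress Overdub, Percussion Run-through.
Chamber Block starts before Rhythm Overdub ends → Rhythm Overdub and Chamber Block overlap.
Dress Session starts before Rhythm Overdub ends → Rhythm Overdub and Dress Session overlap.
Vocals Take starts before Rhythm Overdub ends → Rhythm Overdub and Vocals Take overlap.
Woodwind Block starts after Rhythm Overdub ends — done with Rhythm Overdub.
Dress Session starts before Chamber Block ends → Chamber Block and Dress Session overlap.
Vocals Take starts after Chamber Block ends — done with Chamber Block.
Vocals Take starts after Dress Session ends — done with Dress Session.
Woodwind Block starts after Vocals Take ends — done with Vocals Take.
Full Overdub starts before Woodwind Block ends → Woodwind Block and Full Overdub overlap.
Dress Overdub starts before Woodwind Block ends → Woodwind Block and Dress Overdub overlap.
Percussion Run-through starts after Woodwind Block ends.
Dress Overdub starts before Full Overdub ends → Full Overdub and Dress Overdub overlap.
Percussion Run-through starts after Full Overdub ends.
Percussion Run-through starts before Dress Overdub ends → Dress Overdub and Percussion Run-through overlap.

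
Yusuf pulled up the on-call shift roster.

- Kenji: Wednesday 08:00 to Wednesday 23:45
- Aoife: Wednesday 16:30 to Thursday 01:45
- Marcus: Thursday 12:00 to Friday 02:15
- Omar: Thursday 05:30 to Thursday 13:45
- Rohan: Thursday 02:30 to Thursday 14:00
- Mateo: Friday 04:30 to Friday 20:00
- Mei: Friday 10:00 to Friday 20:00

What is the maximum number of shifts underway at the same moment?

3

Walk through starts and ends in time order (an end at T is processed before a start at T):
Wednesday 08:00 start Kenji → 1
Wednesday 16:30 start Aoife → 2
Wednesday 23:45 end Kenji → 1
Thursday 01:45 end Aoife → 0
Thursday 02:30 start Rohan → 1
Thursday 05:30 start Omar → 2
Thursday 12:00 start Marcus → 3
Thursday 13:45 end Omar → 2
Thursday 14:00 end Rohan → 1
Friday 02:15 end Marcus → 0
Friday 04:30 start Mateo → 1
Friday 10:00 start Mei → 2
Friday 20:00 end Mateo → 1
Friday 20:00 end Mei → 0
Peak is 3, at Thursday 12:00 (Marcus, Omar, Rohan).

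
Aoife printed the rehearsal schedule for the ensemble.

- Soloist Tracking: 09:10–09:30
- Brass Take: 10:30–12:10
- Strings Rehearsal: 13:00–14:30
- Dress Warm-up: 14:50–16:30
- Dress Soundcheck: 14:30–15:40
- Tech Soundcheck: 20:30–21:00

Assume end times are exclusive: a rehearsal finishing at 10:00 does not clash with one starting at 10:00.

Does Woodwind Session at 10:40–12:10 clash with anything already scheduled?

Soloist Tracking: ends 09:30 at or before Woodwind Session starts 10:40 → clear.
Brass Take: starts 10:30 before Woodwind Session ends 12:10, and ends 12:10 after Woodwind Session starts 10:40 → overlap.
Strings Rehearsal: starts 13:00 at or after Woodwind Session ends 12:10 → clear.
Dress Soundcheck: starts 14:30 at or after Woodwind Session ends 12:10 → clear.
Dress Warm-up: starts 14:50 at or after Woodwind Session ends 12:10 → clear.
Tech Soundcheck: starts 20:30 at or after Woodwind Session ends 12:10 → clear.
Woodwind Session overlaps Brass Take.

Yes — it overlaps Brass Take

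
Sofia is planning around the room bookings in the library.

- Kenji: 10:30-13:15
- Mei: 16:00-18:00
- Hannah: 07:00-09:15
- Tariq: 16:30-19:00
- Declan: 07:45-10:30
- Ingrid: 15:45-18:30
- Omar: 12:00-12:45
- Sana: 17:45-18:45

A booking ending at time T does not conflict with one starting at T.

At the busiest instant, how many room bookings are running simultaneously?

4

Sweep the timeline, counting +1 at each start and −1 at each end (ends before starts at a tie):
07:00 start Hannah → 1
07:45 start Declan → 2
09:15 end Hannah → 1
10:30 end Declan → 0
10:30 start Kenji → 1
12:00 start Omar → 2
12:45 end Omar → 1
13:15 end Kenji → 0
15:45 start Ingrid → 1
16:00 start Mei → 2
16:30 start Tariq → 3
17:45 start Sana → 4
18:00 end Mei → 3
18:30 end Ingrid → 2
18:45 end Sana → 1
19:00 end Tariq → 0
Peak is 4, at 17:45 (Ingrid, Mei, Sana, Tariq).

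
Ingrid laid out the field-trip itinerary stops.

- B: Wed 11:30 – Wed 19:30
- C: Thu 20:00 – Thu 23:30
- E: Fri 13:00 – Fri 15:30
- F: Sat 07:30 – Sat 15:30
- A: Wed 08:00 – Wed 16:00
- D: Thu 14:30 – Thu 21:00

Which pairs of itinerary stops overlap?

A & B, C & D

Sorted by start: A, B, D, C, E, F.
B starts before A ends → A and B overlap.
D starts after A ends; A is clear from here.
D starts after B ends; B is clear from here.
C starts before D ends → D and C overlap.
E starts after D ends; D is clear from here.
E starts after C ends; C is clear from here.
F starts after E ends.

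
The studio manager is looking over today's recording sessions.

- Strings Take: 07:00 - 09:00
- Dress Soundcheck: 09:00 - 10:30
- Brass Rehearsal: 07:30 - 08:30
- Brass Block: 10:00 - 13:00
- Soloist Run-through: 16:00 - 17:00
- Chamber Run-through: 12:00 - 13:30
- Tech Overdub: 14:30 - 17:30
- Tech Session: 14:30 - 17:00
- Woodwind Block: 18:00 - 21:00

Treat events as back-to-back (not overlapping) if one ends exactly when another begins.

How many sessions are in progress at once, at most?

3

Walk through starts and ends in time order (an end at T is processed before a start at T):
07:00 start Strings Take → 1
07:30 start Brass Rehearsal → 2
08:30 end Brass Rehearsal → 1
09:00 end Strings Take → 0
09:00 start Dress Soundcheck → 1
10:00 start Brass Block → 2
10:30 end Dress Soundcheck → 1
12:00 start Chamber Run-through → 2
13:00 end Brass Block → 1
13:30 end Chamber Run-through → 0
14:30 start Tech Overdub → 1
14:30 start Tech Session → 2
16:00 start Soloist Run-through → 3
17:00 end Soloist Run-through → 2
17:00 end Tech Session → 1
17:30 end Tech Overdub → 0
18:00 start Woodwind Block → 1
21:00 end Woodwind Block → 0
Peak is 3, at 16:00 (Soloist Run-through, Tech Overdub, Tech Session).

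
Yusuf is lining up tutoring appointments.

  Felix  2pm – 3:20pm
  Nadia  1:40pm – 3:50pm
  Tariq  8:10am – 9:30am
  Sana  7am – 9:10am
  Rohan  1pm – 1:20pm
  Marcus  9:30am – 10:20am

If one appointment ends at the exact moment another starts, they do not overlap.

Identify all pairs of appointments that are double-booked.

Sorted by start: Sana, Tariq, Marcus, Rohan, Nadia, Felix.
Tariq starts before Sana ends → Sana and Tariq overlap.
Marcus starts after Sana ends; Sana is clear from here.
Marcus starts exactly when Tariq ends (back-to-back, no overlap); Tariq is clear from here.
Rohan starts after Marcus ends; Marcus is clear from here.
Nadia starts after Rohan ends; Rohan is clear from here.
Felix starts before Nadia ends → Nadia and Felix overlap.

Felix & Nadia, Sana & Tariq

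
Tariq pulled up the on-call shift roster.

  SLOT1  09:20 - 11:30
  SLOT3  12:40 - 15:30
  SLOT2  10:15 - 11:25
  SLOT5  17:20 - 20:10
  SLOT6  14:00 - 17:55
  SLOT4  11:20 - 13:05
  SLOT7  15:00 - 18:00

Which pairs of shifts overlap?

Sorted by start: SLOT1, SLOT2, SLOT4, SLOT3, SLOT6, SLOT7, SLOT5.
SLOT2 starts before SLOT1 ends → SLOT1 and SLOT2 overlap.
SLOT4 starts before SLOT1 ends → SLOT1 and SLOT4 overlap.
SLOT3 starts after SLOT1 ends; SLOT1 is clear from here.
SLOT4 starts before SLOT2 ends → SLOT2 and SLOT4 overlap.
SLOT3 starts after SLOT2 ends; SLOT2 is clear from here.
SLOT3 starts before SLOT4 ends → SLOT4 and SLOT3 overlap.
SLOT6 starts after SLOT4 ends; SLOT4 is clear from here.
SLOT6 starts before SLOT3 ends → SLOT3 and SLOT6 overlap.
SLOT7 starts before SLOT3 ends → SLOT3 and SLOT7 overlap.
SLOT5 starts after SLOT3 ends.
SLOT7 starts before SLOT6 ends → SLOT6 and SLOT7 overlap.
SLOT5 starts before SLOT6 ends → SLOT6 and SLOT5 overlap.
SLOT5 starts before SLOT7 ends → SLOT7 and SLOT5 overlap.

SLOT1 & SLOT2, SLOT1 & SLOT4, SLOT2 & SLOT4, SLOT3 & SLOT4, SLOT3 & SLOT6, SLOT3 & SLOT7, SLOT5 & SLOT6, SLOT5 & SLOT7, SLOT6 & SLOT7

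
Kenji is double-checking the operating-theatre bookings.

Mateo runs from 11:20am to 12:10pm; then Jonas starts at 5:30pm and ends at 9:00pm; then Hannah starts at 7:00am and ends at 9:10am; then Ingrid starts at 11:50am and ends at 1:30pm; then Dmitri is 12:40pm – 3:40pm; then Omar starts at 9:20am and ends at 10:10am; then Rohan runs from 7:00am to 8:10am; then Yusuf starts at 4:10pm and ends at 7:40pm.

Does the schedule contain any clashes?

Yes

Two intervals overlap when each starts before the other ends.
Sorted by start: Hannah, Rohan, Omar, Mateo, Ingrid, Dmitri, Yusuf, Jonas.
Rohan starts before Hannah ends → Hannah and Rohan overlap.
That's a conflict, so the schedule is not conflict-free.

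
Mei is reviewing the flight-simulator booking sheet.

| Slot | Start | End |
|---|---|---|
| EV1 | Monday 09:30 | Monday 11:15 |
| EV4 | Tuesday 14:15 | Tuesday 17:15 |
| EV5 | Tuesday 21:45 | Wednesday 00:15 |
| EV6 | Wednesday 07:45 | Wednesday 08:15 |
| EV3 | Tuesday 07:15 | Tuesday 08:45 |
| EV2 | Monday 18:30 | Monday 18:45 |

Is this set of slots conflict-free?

Sorted by start: EV1, EV2, EV3, EV4, EV5, EV6.
EV2 starts after EV1 ends — done with EV1.
EV3 starts after EV2 ends — done with EV2.
EV4 starts after EV3 ends — done with EV3.
EV5 starts after EV4 ends — done with EV4.
EV6 starts after EV5 ends.
Every pair is clear; the schedule has no overlaps.

Yes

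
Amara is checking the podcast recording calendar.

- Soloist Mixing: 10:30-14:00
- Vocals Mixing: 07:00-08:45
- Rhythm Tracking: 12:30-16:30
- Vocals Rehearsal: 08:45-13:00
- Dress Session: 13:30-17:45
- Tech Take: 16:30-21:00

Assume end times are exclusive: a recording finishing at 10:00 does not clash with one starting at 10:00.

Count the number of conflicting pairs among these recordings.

Check each pair: they overlap iff neither finishes before the other starts.
Sorted by start: Vocals Mixing, Vocals Rehearsal, Soloist Mixing, Rhythm Tracking, Dress Session, Tech Take.
Vocals Rehearsal starts exactly when Vocals Mixing ends (back-to-back, no overlap), so Vocals Mixing has no further overlaps.
Soloist Mixing starts before Vocals Rehearsal ends → Vocals Rehearsal and Soloist Mixing overlap.
Rhythm Tracking starts before Vocals Rehearsal ends → Vocals Rehearsal and Rhythm Tracking overlap.
Dress Session starts after Vocals Rehearsal ends, so Vocals Rehearsal has no further overlaps.
Rhythm Tracking starts before Soloist Mixing ends → Soloist Mixing and Rhythm Tracking overlap.
Dress Session starts before Soloist Mixing ends → Soloist Mixing and Dress Session overlap.
Tech Take starts after Soloist Mixing ends.
Dress Session starts before Rhythm Tracking ends → Rhythm Tracking and Dress Session overlap.
Tech Take starts exactly when Rhythm Tracking ends (back-to-back, no overlap).
Tech Take starts before Dress Session ends → Dress Session and Tech Take overlap.
Overlapping pairs: Dress Session & Rhythm Tracking, Dress Session & Soloist Mixing, Dress Session & Tech Take, Rhythm Tracking & Soloist Mixing, Rhythm Tracking & Vocals Rehearsal, Soloist Mixing & Vocals Rehearsal — 6 in total.

6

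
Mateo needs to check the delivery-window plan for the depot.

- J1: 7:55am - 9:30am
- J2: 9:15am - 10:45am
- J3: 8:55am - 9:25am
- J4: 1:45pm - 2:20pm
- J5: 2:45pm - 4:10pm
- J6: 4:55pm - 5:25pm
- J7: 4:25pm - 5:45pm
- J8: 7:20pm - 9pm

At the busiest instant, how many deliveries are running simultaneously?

Sweep the timeline, counting +1 at each start and −1 at each end (ends before starts at a tie):
7:55am start J1 → 1
8:55am start J3 → 2
9:15am start J2 → 3
9:25am end J3 → 2
9:30am end J1 → 1
10:45am end J2 → 0
1:45pm start J4 → 1
2:20pm end J4 → 0
2:45pm start J5 → 1
4:10pm end J5 → 0
4:25pm start J7 → 1
4:55pm start J6 → 2
5:25pm end J6 → 1
5:45pm end J7 → 0
7:20pm start J8 → 1
9pm end J8 → 0
Peak is 3, at 9:15am (J1, J2, J3).

3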